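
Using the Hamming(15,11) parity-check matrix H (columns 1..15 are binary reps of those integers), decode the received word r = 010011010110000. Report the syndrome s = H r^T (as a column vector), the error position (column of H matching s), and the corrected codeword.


s = (1, 0, 0, 0)^T, error position = 8, corrected codeword c = 010011000110000

Compute s = H r^T mod 2 one row at a time:
  s_1 = 1 + 0 + 1 + 1 + 0 + 0 + 0 + 0 = 3 ≡ 1 (mod 2).
  s_2 = 0 + 1 + 1 + 0 + 0 + 0 + 0 + 0 = 2 ≡ 0 (mod 2).
  s_3 = 1 + 0 + 1 + 0 + 1 + 1 + 0 + 0 = 4 ≡ 0 (mod 2).
  s_4 = 0 + 0 + 1 + 0 + 0 + 1 + 0 + 0 = 2 ≡ 0 (mod 2).
s = (1, 0, 0, 0)^T — this equals column 8 of H (binary 1000), so error is at position 8.
Correct: flip bit 8 of r = 010011010110000 to get c = 010011000110000.


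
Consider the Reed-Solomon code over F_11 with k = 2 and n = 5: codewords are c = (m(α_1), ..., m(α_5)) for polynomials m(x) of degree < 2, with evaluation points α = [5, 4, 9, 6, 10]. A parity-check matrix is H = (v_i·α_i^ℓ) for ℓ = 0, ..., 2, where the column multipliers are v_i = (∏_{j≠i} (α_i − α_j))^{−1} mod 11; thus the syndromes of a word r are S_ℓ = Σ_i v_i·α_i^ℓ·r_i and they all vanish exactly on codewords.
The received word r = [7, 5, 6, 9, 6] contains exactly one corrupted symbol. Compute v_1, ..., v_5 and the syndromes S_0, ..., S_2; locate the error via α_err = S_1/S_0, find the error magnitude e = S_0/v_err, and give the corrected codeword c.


S = (4, 3, 5), error at position 3, error magnitude e = 2, c = [7, 5, 4, 9, 6].

Step 1: column multipliers v_i = (∏_{j≠i}(α_i − α_j))^{−1} mod 11.
  i = 1 (α = 5): (5−4)(5−9)(5−6)(5−10) = 1·(−4)·(−1)·(−5) = −20 ≡ 2, so v_1 = 2^{−1} = 6 (mod 11).
  i = 2 (α = 4): (4−5)(4−9)(4−6)(4−10) = (−1)·(−5)·(−2)·(−6) = 60 ≡ 5, so v_2 = 5^{−1} = 9 (mod 11).
  i = 3 (α = 9): (9−5)(9−4)(9−6)(9−10) = 4·5·3·(−1) = −60 ≡ 6, so v_3 = 6^{−1} = 2 (mod 11).
  i = 4 (α = 6): (6−5)(6−4)(6−9)(6−10) = 1·2·(−3)·(−4) = 24 ≡ 2, so v_4 = 2^{−1} = 6 (mod 11).
  i = 5 (α = 10): (10−5)(10−4)(10−9)(10−6) = 5·6·1·4 = 120 ≡ 10, so v_5 = 10^{−1} = 10 (mod 11).
  v = [6, 9, 2, 6, 10].
Step 2: syndromes of r = [7, 5, 6, 9, 6] (all sums mod 11).
  S_0 = Σ v_i r_i = 6·7 + 9·5 + 2·6 + 6·9 + 10·6 = 213 ≡ 4.
  S_1 = Σ v_i α_i r_i = 6·5·7 + 9·4·5 + 2·9·6 + 6·6·9 + 10·10·6 = 1422 ≡ 3.
  α_i^2 mod 11 = [3, 5, 4, 3, 1].
  S_2 = Σ v_i α_i^2 r_i = 6·3·7 + 9·5·5 + 2·4·6 + 6·3·9 + 10·1·6 = 621 ≡ 5.
  S = (4, 3, 5) ≠ 0, so r is not a codeword (an error is present).
Step 3: locate the error. For a single error e at position i, S_ℓ = v_i·e·α_i^ℓ, so α_err = S_1/S_0.
  S_0^{−1} = 4^{−1} = 3 (mod 11), so α_err = 3·3 = 9 ≡ 9 = α_3. Error position i = 3.
  Consistency check: S_2/S_1 = 5·4 = 20 ≡ 9 = α_err ✓ (single-error assumption holds).
Step 4: error magnitude e = S_0/v_3 = S_0·∏_{j≠3}(α_3 − α_j) = 4·6 = 24 ≡ 2 (mod 11).
Step 5: correct position 3: c_3 = r_3 − e = 6 − 2 ≡ 4 (mod 11). Hence c = [7, 5, 4, 9, 6].
  Check: interpolating c through the α_i gives m(x) = 8 + 2·x (degree < 2) with m(α_i) = c_i for every i, so c is indeed a codeword.


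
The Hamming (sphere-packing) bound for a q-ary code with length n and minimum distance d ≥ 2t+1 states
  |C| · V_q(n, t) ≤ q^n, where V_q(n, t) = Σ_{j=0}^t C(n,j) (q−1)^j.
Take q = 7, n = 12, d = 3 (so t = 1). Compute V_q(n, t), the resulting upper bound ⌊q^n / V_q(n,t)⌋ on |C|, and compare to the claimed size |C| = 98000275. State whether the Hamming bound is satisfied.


V_q(n, t) = 73, q^n = 13841287201, Hamming bound = 189606673, |C| = 98000275 ≤ bound (satisfied).

Step 1: Compute V_q(n, t) = Σ_{j=0}^1 C(n, j) (q−1)^j.
  j = 0: C(12,0)·(6)^0 = 1·1 = 1.
  j = 1: C(12,1)·(6)^1 = 12·6 = 72.
  V_q(n, t) = 1 + 72 = 73.
Step 2: q^n = 7^12 = 13841287201.
Step 3: Hamming bound ⌊q^n / V_q(n,t)⌋ = ⌊13841287201/73⌋ = 189606673.
Step 4: Compare |C| = 98000275 to 189606673: satisfied.
The claimed |C| lies below the Hamming bound.


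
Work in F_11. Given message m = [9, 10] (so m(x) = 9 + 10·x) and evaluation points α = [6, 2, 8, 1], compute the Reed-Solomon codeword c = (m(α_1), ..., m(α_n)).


c = [3, 7, 1, 8]

Message polynomial: m(x) = 9 + 10·x (mod 11).
For each evaluation point α_i, compute m(α_i) mod 11:
  α_1 = 6: Horner steps 10 → 3, so m(6) = 3.
  α_2 = 2: Horner steps 10 → 7, so m(2) = 7.
  α_3 = 8: Horner steps 10 → 1, so m(8) = 1.
  α_4 = 1: Horner steps 10 → 8, so m(1) = 8.
Codeword c = [3, 7, 1, 8] ∈ F_11^4.


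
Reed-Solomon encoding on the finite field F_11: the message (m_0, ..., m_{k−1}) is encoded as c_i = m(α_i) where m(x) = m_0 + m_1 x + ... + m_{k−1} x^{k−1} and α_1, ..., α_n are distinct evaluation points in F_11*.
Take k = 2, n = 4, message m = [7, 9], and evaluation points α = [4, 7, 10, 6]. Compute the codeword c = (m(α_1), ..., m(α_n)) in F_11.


c = [10, 4, 9, 6]

Message polynomial: m(x) = 7 + 9·x (mod 11).
For each evaluation point α_i, compute m(α_i) mod 11:
  α_1 = 4: Horner steps 9 → 10, so m(4) = 10.
  α_2 = 7: Horner steps 9 → 4, so m(7) = 4.
  α_3 = 10: Horner steps 9 → 9, so m(10) = 9.
  α_4 = 6: Horner steps 9 → 6, so m(6) = 6.
Codeword c = [10, 4, 9, 6] ∈ F_11^4.


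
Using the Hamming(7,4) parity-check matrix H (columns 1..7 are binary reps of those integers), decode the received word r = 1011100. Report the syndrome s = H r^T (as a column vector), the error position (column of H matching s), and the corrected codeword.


s = (0, 1, 1)^T, error position = 3, corrected codeword c = 1001100

Compute s = H r^T mod 2 one row at a time:
  s_1 = 1 + 1 + 0 + 0 = 2 ≡ 0 (mod 2).
  s_2 = 0 + 1 + 0 + 0 = 1 ≡ 1 (mod 2).
  s_3 = 1 + 1 + 1 + 0 = 3 ≡ 1 (mod 2).
s = (0, 1, 1)^T — this equals column 3 of H (binary 011), so error is at position 3.
Correct: flip bit 3 of r = 1011100 to get c = 1001100.


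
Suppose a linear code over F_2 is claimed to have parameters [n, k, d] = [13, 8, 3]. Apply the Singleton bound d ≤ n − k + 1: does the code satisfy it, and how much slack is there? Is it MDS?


Singleton RHS = n − k + 1 = 6, slack = 3, bound satisfied, not MDS.

Singleton bound: d ≤ n − k + 1.
Here n = 13, k = 8, so n − k + 1 = 6.
Given d = 3, check d ≤ 6: YES.
Slack = (n − k + 1) − d = 3.
The code is NOT MDS (slack = 3 > 0).
Description: the claimed parameters are [13, 8, 3]_2; such a code would be non-MDS.


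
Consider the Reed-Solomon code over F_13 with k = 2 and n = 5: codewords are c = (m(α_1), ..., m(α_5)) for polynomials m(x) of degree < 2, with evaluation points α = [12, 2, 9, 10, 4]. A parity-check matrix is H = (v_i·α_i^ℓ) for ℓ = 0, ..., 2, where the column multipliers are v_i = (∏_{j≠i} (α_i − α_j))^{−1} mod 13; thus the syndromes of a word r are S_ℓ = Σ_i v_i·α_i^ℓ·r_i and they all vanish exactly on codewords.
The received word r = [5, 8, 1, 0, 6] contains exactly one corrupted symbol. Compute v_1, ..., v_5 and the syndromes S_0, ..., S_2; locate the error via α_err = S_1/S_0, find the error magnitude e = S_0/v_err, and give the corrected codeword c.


S = (6, 7, 6), error at position 1, error magnitude e = 7, c = [11, 8, 1, 0, 6].

Step 1: column multipliers v_i = (∏_{j≠i}(α_i − α_j))^{−1} mod 13.
  i = 1 (α = 12): (12−2)(12−9)(12−10)(12−4) = 10·3·2·8 = 480 ≡ 12, so v_1 = 12^{−1} = 12 (mod 13).
  i = 2 (α = 2): (2−12)(2−9)(2−10)(2−4) = (−10)·(−7)·(−8)·(−2) = 1120 ≡ 2, so v_2 = 2^{−1} = 7 (mod 13).
  i = 3 (α = 9): (9−12)(9−2)(9−10)(9−4) = (−3)·7·(−1)·5 = 105 ≡ 1, so v_3 = 1^{−1} = 1 (mod 13).
  i = 4 (α = 10): (10−12)(10−2)(10−9)(10−4) = (−2)·8·1·6 = −96 ≡ 8, so v_4 = 8^{−1} = 5 (mod 13).
  i = 5 (α = 4): (4−12)(4−2)(4−9)(4−10) = (−8)·2·(−5)·(−6) = −480 ≡ 1, so v_5 = 1^{−1} = 1 (mod 13).
  v = [12, 7, 1, 5, 1].
Step 2: syndromes of r = [5, 8, 1, 0, 6] (all sums mod 13).
  S_0 = Σ v_i r_i = 12·5 + 7·8 + 1·1 + 5·0 + 1·6 = 123 ≡ 6.
  S_1 = Σ v_i α_i r_i = 12·12·5 + 7·2·8 + 1·9·1 + 5·10·0 + 1·4·6 = 865 ≡ 7.
  α_i^2 mod 13 = [1, 4, 3, 9, 3].
  S_2 = Σ v_i α_i^2 r_i = 12·1·5 + 7·4·8 + 1·3·1 + 5·9·0 + 1·3·6 = 305 ≡ 6.
  S = (6, 7, 6) ≠ 0, so r is not a codeword (an error is present).
Step 3: locate the error. For a single error e at position i, S_ℓ = v_i·e·α_i^ℓ, so α_err = S_1/S_0.
  S_0^{−1} = 6^{−1} = 11 (mod 13), so α_err = 7·11 = 77 ≡ 12 = α_1. Error position i = 1.
  Consistency check: S_2/S_1 = 6·2 = 12 ≡ 12 = α_err ✓ (single-error assumption holds).
Step 4: error magnitude e = S_0/v_1 = S_0·∏_{j≠1}(α_1 − α_j) = 6·12 = 72 ≡ 7 (mod 13).
Step 5: correct position 1: c_1 = r_1 − e = 5 − 7 ≡ 11 (mod 13). Hence c = [11, 8, 1, 0, 6].
  Check: interpolating c through the α_i gives m(x) = 10 + 12·x (degree < 2) with m(α_i) = c_i for every i, so c is indeed a codeword.


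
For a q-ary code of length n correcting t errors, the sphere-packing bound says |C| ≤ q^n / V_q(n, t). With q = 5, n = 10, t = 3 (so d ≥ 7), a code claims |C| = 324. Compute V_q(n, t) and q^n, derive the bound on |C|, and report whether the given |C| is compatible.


V_q(n, t) = 8441, q^n = 9765625, Hamming bound = 1156, |C| = 324 ≤ bound (satisfied).

Step 1: Compute V_q(n, t) = Σ_{j=0}^3 C(n, j) (q−1)^j.
  j = 0: C(10,0)·(4)^0 = 1·1 = 1.
  j = 1: C(10,1)·(4)^1 = 10·4 = 40.
  j = 2: C(10,2)·(4)^2 = 45·16 = 720.
  j = 3: C(10,3)·(4)^3 = 120·64 = 7680.
  V_q(n, t) = 1 + 40 + 720 + 7680 = 8441.
Step 2: q^n = 5^10 = 9765625.
Step 3: Hamming bound ⌊q^n / V_q(n,t)⌋ = ⌊9765625/8441⌋ = 1156.
Step 4: Compare |C| = 324 to 1156: satisfied.
The claimed |C| lies below the Hamming bound.


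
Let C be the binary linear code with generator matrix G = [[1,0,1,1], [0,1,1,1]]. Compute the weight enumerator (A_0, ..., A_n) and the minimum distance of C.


Weight distribution: A_0 = 1, A_2 = 1, A_3 = 2. Minimum distance d = 2.

Enumerate all 2^2 = 4 messages m ∈ F_2^2.
For each, compute codeword c = mG in F_2^4, then tally its weight.
  m = 00 → c = 0000, weight = 0.
  m = 10 → c = 1011, weight = 3.
  m = 01 → c = 0111, weight = 3.
  m = 11 → c = 1100, weight = 2.
Tally weights:
  weight 0: 1 codewords.
  weight 2: 1 codewords.
  weight 3: 2 codewords.
Minimum distance d = smallest w > 0 with A_w > 0 = 2.
Sanity: Σ A_w = 4 = 2^2 = 4 ✓.


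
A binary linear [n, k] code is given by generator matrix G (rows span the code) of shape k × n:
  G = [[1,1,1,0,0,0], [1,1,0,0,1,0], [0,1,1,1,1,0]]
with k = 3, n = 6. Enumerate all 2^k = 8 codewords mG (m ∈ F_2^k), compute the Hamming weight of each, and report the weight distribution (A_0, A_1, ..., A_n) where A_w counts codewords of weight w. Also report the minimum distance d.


Weight distribution: A_0 = 1, A_2 = 2, A_3 = 4, A_4 = 1. Minimum distance d = 2.

Enumerate all 2^3 = 8 messages m ∈ F_2^3.
For each, compute codeword c = mG in F_2^6, then tally its weight.
  m = 000 → c = 000000, weight = 0.
  m = 100 → c = 111000, weight = 3.
  m = 010 → c = 110010, weight = 3.
  m = 110 → c = 001010, weight = 2.
  m = 001 → c = 011110, weight = 4.
  m = 101 → c = 100110, weight = 3.
  m = 011 → c = 101100, weight = 3.
  m = 111 → c = 010100, weight = 2.
Tally weights:
  weight 0: 1 codewords.
  weight 2: 2 codewords.
  weight 3: 4 codewords.
  weight 4: 1 codewords.
Minimum distance d = smallest w > 0 with A_w > 0 = 2.
Sanity: Σ A_w = 8 = 2^3 = 8 ✓.


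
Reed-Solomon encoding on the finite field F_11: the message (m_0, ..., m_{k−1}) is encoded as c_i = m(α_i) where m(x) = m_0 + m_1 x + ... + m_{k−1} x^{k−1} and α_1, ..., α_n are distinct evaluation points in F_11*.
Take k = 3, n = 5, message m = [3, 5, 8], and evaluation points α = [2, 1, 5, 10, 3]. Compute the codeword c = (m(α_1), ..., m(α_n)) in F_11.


c = [1, 5, 8, 6, 2]

Message polynomial: m(x) = 3 + 5·x + 8·x^2 (mod 11).
For each evaluation point α_i, compute m(α_i) mod 11:
  α_1 = 2: Horner steps 8 → 10 → 1, so m(2) = 1.
  α_2 = 1: Horner steps 8 → 2 → 5, so m(1) = 5.
  α_3 = 5: Horner steps 8 → 1 → 8, so m(5) = 8.
  α_4 = 10: Horner steps 8 → 8 → 6, so m(10) = 6.
  α_5 = 3: Horner steps 8 → 7 → 2, so m(3) = 2.
Codeword c = [1, 5, 8, 6, 2] ∈ F_11^5.


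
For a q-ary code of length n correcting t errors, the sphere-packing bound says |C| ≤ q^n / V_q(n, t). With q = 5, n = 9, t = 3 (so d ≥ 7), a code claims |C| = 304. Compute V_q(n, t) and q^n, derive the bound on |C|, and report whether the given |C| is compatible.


V_q(n, t) = 5989, q^n = 1953125, Hamming bound = 326, |C| = 304 ≤ bound (satisfied).

Step 1: Compute V_q(n, t) = Σ_{j=0}^3 C(n, j) (q−1)^j.
  j = 0: C(9,0)·(4)^0 = 1·1 = 1.
  j = 1: C(9,1)·(4)^1 = 9·4 = 36.
  j = 2: C(9,2)·(4)^2 = 36·16 = 576.
  j = 3: C(9,3)·(4)^3 = 84·64 = 5376.
  V_q(n, t) = 1 + 36 + 576 + 5376 = 5989.
Step 2: q^n = 5^9 = 1953125.
Step 3: Hamming bound ⌊q^n / V_q(n,t)⌋ = ⌊1953125/5989⌋ = 326.
Step 4: Compare |C| = 304 to 326: satisfied.
The claimed |C| lies below the Hamming bound.


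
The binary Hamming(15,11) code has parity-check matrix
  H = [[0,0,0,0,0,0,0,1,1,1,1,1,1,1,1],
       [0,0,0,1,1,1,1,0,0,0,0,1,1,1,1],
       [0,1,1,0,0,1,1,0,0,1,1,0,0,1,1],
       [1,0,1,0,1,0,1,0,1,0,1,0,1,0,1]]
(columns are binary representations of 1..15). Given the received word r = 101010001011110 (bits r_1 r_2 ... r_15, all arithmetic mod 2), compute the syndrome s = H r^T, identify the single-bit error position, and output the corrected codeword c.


s = (1, 0, 1, 0)^T, error position = 10, corrected codeword c = 101010001111110

Compute s = H r^T mod 2 one row at a time:
  s_1 = 0 + 1 + 0 + 1 + 1 + 1 + 1 + 0 = 5 ≡ 1 (mod 2).
  s_2 = 0 + 1 + 0 + 0 + 1 + 1 + 1 + 0 = 4 ≡ 0 (mod 2).
  s_3 = 0 + 1 + 0 + 0 + 0 + 1 + 1 + 0 = 3 ≡ 1 (mod 2).
  s_4 = 1 + 1 + 1 + 0 + 1 + 1 + 1 + 0 = 6 ≡ 0 (mod 2).
s = (1, 0, 1, 0)^T — this equals column 10 of H (binary 1010), so error is at position 10.
Correct: flip bit 10 of r = 101010001011110 to get c = 101010001111110.


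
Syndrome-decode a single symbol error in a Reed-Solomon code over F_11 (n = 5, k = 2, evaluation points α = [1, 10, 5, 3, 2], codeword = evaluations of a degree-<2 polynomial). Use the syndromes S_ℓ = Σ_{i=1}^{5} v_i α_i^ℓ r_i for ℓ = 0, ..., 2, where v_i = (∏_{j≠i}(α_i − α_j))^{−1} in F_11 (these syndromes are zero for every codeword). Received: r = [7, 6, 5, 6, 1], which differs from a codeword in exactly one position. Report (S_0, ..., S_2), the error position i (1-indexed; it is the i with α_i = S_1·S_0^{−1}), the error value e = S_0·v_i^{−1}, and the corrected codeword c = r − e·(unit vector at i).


S = (9, 2, 9), error at position 2, error magnitude e = 9, c = [7, 8, 5, 6, 1].

Step 1: column multipliers v_i = (∏_{j≠i}(α_i − α_j))^{−1} mod 11.
  i = 1 (α = 1): (1−10)(1−5)(1−3)(1−2) = (−9)·(−4)·(−2)·(−1) = 72 ≡ 6, so v_1 = 6^{−1} = 2 (mod 11).
  i = 2 (α = 10): (10−1)(10−5)(10−3)(10−2) = 9·5·7·8 = 2520 ≡ 1, so v_2 = 1^{−1} = 1 (mod 11).
  i = 3 (α = 5): (5−1)(5−10)(5−3)(5−2) = 4·(−5)·2·3 = −120 ≡ 1, so v_3 = 1^{−1} = 1 (mod 11).
  i = 4 (α = 3): (3−1)(3−10)(3−5)(3−2) = 2·(−7)·(−2)·1 = 28 ≡ 6, so v_4 = 6^{−1} = 2 (mod 11).
  i = 5 (α = 2): (2−1)(2−10)(2−5)(2−3) = 1·(−8)·(−3)·(−1) = −24 ≡ 9, so v_5 = 9^{−1} = 5 (mod 11).
  v = [2, 1, 1, 2, 5].
Step 2: syndromes of r = [7, 6, 5, 6, 1] (all sums mod 11).
  S_0 = Σ v_i r_i = 2·7 + 1·6 + 1·5 + 2·6 + 5·1 = 42 ≡ 9.
  S_1 = Σ v_i α_i r_i = 2·1·7 + 1·10·6 + 1·5·5 + 2·3·6 + 5·2·1 = 145 ≡ 2.
  α_i^2 mod 11 = [1, 1, 3, 9, 4].
  S_2 = Σ v_i α_i^2 r_i = 2·1·7 + 1·1·6 + 1·3·5 + 2·9·6 + 5·4·1 = 163 ≡ 9.
  S = (9, 2, 9) ≠ 0, so r is not a codeword (an error is present).
Step 3: locate the error. For a single error e at position i, S_ℓ = v_i·e·α_i^ℓ, so α_err = S_1/S_0.
  S_0^{−1} = 9^{−1} = 5 (mod 11), so α_err = 2·5 = 10 ≡ 10 = α_2. Error position i = 2.
  Consistency check: S_2/S_1 = 9·6 = 54 ≡ 10 = α_err ✓ (single-error assumption holds).
Step 4: error magnitude e = S_0/v_2 = S_0·∏_{j≠2}(α_2 − α_j) = 9·1 = 9 ≡ 9 (mod 11).
Step 5: correct position 2: c_2 = r_2 − e = 6 − 9 ≡ 8 (mod 11). Hence c = [7, 8, 5, 6, 1].
  Check: interpolating c through the α_i gives m(x) = 2 + 5·x (degree < 2) with m(α_i) = c_i for every i, so c is indeed a codeword.


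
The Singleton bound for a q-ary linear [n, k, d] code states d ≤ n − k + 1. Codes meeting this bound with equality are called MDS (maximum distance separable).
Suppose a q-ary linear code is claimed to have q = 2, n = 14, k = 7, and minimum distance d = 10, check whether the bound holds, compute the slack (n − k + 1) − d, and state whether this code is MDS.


Singleton RHS = n − k + 1 = 8, slack = -2, bound violated (no such code; not MDS).

Singleton bound: d ≤ n − k + 1.
Here n = 14, k = 7, so n − k + 1 = 8.
Given d = 10, check d ≤ 8: NO.
Slack = (n − k + 1) − d = -2.
The slack is negative: d = 10 exceeds n − k + 1 = 8 by 2, so the Singleton bound is violated and no linear [14, 7, 10]_2 code can exist. In particular it is not MDS (MDS requires d = n − k + 1 exactly).
Description: the claimed parameters are [14, 7, 10]_2; such a code would be impossible (violates the Singleton bound).


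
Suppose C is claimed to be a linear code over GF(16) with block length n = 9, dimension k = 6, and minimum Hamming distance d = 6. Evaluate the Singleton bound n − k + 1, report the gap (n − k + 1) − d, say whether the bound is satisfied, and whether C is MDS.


Singleton RHS = n − k + 1 = 4, slack = -2, bound violated (no such code; not MDS).

Singleton bound: d ≤ n − k + 1.
Here n = 9, k = 6, so n − k + 1 = 4.
Given d = 6, check d ≤ 4: NO.
Slack = (n − k + 1) − d = -2.
The slack is negative: d = 6 exceeds n − k + 1 = 4 by 2, so the Singleton bound is violated and no linear [9, 6, 6]_16 code can exist. In particular it is not MDS (MDS requires d = n − k + 1 exactly).
Description: the claimed parameters are [9, 6, 6]_16; such a code would be impossible (violates the Singleton bound).


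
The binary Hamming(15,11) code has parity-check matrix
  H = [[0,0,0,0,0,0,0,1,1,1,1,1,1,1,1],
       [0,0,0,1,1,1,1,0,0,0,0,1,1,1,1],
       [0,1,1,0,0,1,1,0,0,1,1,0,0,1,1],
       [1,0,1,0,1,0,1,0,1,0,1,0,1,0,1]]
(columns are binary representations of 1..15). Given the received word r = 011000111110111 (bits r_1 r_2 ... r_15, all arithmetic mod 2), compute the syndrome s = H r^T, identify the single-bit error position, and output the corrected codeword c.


s = (1, 0, 1, 0)^T, error position = 10, corrected codeword c = 011000111010111

Compute s = H r^T mod 2 one row at a time:
  s_1 = 1 + 1 + 1 + 1 + 0 + 1 + 1 + 1 = 7 ≡ 1 (mod 2).
  s_2 = 0 + 0 + 0 + 1 + 0 + 1 + 1 + 1 = 4 ≡ 0 (mod 2).
  s_3 = 1 + 1 + 0 + 1 + 1 + 1 + 1 + 1 = 7 ≡ 1 (mod 2).
  s_4 = 0 + 1 + 0 + 1 + 1 + 1 + 1 + 1 = 6 ≡ 0 (mod 2).
s = (1, 0, 1, 0)^T — this equals column 10 of H (binary 1010), so error is at position 10.
Correct: flip bit 10 of r = 011000111110111 to get c = 011000111010111.


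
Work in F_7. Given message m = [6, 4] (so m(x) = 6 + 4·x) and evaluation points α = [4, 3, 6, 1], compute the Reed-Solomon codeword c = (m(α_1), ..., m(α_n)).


c = [1, 4, 2, 3]

Message polynomial: m(x) = 6 + 4·x (mod 7).
For each evaluation point α_i, compute m(α_i) mod 7:
  α_1 = 4: Horner steps 4 → 1, so m(4) = 1.
  α_2 = 3: Horner steps 4 → 4, so m(3) = 4.
  α_3 = 6: Horner steps 4 → 2, so m(6) = 2.
  α_4 = 1: Horner steps 4 → 3, so m(1) = 3.
Codeword c = [1, 4, 2, 3] ∈ F_7^4.


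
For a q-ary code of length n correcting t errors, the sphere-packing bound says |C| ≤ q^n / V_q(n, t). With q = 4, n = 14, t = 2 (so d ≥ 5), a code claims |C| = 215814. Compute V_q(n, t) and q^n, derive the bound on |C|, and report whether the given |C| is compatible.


V_q(n, t) = 862, q^n = 268435456, Hamming bound = 311410, |C| = 215814 ≤ bound (satisfied).

Step 1: Compute V_q(n, t) = Σ_{j=0}^2 C(n, j) (q−1)^j.
  j = 0: C(14,0)·(3)^0 = 1·1 = 1.
  j = 1: C(14,1)·(3)^1 = 14·3 = 42.
  j = 2: C(14,2)·(3)^2 = 91·9 = 819.
  V_q(n, t) = 1 + 42 + 819 = 862.
Step 2: q^n = 4^14 = 268435456.
Step 3: Hamming bound ⌊q^n / V_q(n,t)⌋ = ⌊268435456/862⌋ = 311410.
Step 4: Compare |C| = 215814 to 311410: satisfied.
The claimed |C| lies below the Hamming bound.


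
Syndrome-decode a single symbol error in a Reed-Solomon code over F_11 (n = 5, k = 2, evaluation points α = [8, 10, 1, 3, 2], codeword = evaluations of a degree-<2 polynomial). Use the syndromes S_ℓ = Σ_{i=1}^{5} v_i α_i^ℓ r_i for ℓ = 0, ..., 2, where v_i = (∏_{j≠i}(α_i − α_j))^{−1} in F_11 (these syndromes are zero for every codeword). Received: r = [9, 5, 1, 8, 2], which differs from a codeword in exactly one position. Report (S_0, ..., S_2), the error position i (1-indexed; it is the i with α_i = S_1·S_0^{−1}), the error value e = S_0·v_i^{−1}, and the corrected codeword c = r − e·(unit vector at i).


S = (2, 4, 8), error at position 5, error magnitude e = 3, c = [9, 5, 1, 8, 10].

Step 1: column multipliers v_i = (∏_{j≠i}(α_i − α_j))^{−1} mod 11.
  i = 1 (α = 8): (8−10)(8−1)(8−3)(8−2) = (−2)·7·5·6 = −420 ≡ 9, so v_1 = 9^{−1} = 5 (mod 11).
  i = 2 (α = 10): (10−8)(10−1)(10−3)(10−2) = 2·9·7·8 = 1008 ≡ 7, so v_2 = 7^{−1} = 8 (mod 11).
  i = 3 (α = 1): (1−8)(1−10)(1−3)(1−2) = (−7)·(−9)·(−2)·(−1) = 126 ≡ 5, so v_3 = 5^{−1} = 9 (mod 11).
  i = 4 (α = 3): (3−8)(3−10)(3−1)(3−2) = (−5)·(−7)·2·1 = 70 ≡ 4, so v_4 = 4^{−1} = 3 (mod 11).
  i = 5 (α = 2): (2−8)(2−10)(2−1)(2−3) = (−6)·(−8)·1·(−1) = −48 ≡ 7, so v_5 = 7^{−1} = 8 (mod 11).
  v = [5, 8, 9, 3, 8].
Step 2: syndromes of r = [9, 5, 1, 8, 2] (all sums mod 11).
  S_0 = Σ v_i r_i = 5·9 + 8·5 + 9·1 + 3·8 + 8·2 = 134 ≡ 2.
  S_1 = Σ v_i α_i r_i = 5·8·9 + 8·10·5 + 9·1·1 + 3·3·8 + 8·2·2 = 873 ≡ 4.
  α_i^2 mod 11 = [9, 1, 1, 9, 4].
  S_2 = Σ v_i α_i^2 r_i = 5·9·9 + 8·1·5 + 9·1·1 + 3·9·8 + 8·4·2 = 734 ≡ 8.
  S = (2, 4, 8) ≠ 0, so r is not a codeword (an error is present).
Step 3: locate the error. For a single error e at position i, S_ℓ = v_i·e·α_i^ℓ, so α_err = S_1/S_0.
  S_0^{−1} = 2^{−1} = 6 (mod 11), so α_err = 4·6 = 24 ≡ 2 = α_5. Error position i = 5.
  Consistency check: S_2/S_1 = 8·3 = 24 ≡ 2 = α_err ✓ (single-error assumption holds).
Step 4: error magnitude e = S_0/v_5 = S_0·∏_{j≠5}(α_5 − α_j) = 2·7 = 14 ≡ 3 (mod 11).
Step 5: correct position 5: c_5 = r_5 − e = 2 − 3 ≡ 10 (mod 11). Hence c = [9, 5, 1, 8, 10].
  Check: interpolating c through the α_i gives m(x) = 3 + 9·x (degree < 2) with m(α_i) = c_i for every i, so c is indeed a codeword.


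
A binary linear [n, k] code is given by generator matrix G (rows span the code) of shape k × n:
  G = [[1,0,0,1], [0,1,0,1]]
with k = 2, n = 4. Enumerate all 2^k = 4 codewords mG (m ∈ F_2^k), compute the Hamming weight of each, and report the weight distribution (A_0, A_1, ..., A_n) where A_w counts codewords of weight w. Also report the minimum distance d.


Weight distribution: A_0 = 1, A_2 = 3. Minimum distance d = 2.

Enumerate all 2^2 = 4 messages m ∈ F_2^2.
For each, compute codeword c = mG in F_2^4, then tally its weight.
  m = 00 → c = 0000, weight = 0.
  m = 10 → c = 1001, weight = 2.
  m = 01 → c = 0101, weight = 2.
  m = 11 → c = 1100, weight = 2.
Tally weights:
  weight 0: 1 codewords.
  weight 2: 3 codewords.
Minimum distance d = smallest w > 0 with A_w > 0 = 2.
Sanity: Σ A_w = 4 = 2^2 = 4 ✓.


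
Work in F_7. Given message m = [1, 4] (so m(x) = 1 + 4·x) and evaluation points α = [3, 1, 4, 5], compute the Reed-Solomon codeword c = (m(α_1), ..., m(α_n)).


c = [6, 5, 3, 0]

Message polynomial: m(x) = 1 + 4·x (mod 7).
For each evaluation point α_i, compute m(α_i) mod 7:
  α_1 = 3: Horner steps 4 → 6, so m(3) = 6.
  α_2 = 1: Horner steps 4 → 5, so m(1) = 5.
  α_3 = 4: Horner steps 4 → 3, so m(4) = 3.
  α_4 = 5: Horner steps 4 → 0, so m(5) = 0.
Codeword c = [6, 5, 3, 0] ∈ F_7^4.


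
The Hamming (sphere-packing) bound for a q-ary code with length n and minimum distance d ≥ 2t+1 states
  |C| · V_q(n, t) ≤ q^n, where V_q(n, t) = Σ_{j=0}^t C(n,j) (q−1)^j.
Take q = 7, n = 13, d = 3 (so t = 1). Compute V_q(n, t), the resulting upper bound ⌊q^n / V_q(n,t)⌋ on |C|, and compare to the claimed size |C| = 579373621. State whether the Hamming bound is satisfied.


V_q(n, t) = 79, q^n = 96889010407, Hamming bound = 1226443169, |C| = 579373621 ≤ bound (satisfied).

Step 1: Compute V_q(n, t) = Σ_{j=0}^1 C(n, j) (q−1)^j.
  j = 0: C(13,0)·(6)^0 = 1·1 = 1.
  j = 1: C(13,1)·(6)^1 = 13·6 = 78.
  V_q(n, t) = 1 + 78 = 79.
Step 2: q^n = 7^13 = 96889010407.
Step 3: Hamming bound ⌊q^n / V_q(n,t)⌋ = ⌊96889010407/79⌋ = 1226443169.
Step 4: Compare |C| = 579373621 to 1226443169: satisfied.
The claimed |C| lies below the Hamming bound.


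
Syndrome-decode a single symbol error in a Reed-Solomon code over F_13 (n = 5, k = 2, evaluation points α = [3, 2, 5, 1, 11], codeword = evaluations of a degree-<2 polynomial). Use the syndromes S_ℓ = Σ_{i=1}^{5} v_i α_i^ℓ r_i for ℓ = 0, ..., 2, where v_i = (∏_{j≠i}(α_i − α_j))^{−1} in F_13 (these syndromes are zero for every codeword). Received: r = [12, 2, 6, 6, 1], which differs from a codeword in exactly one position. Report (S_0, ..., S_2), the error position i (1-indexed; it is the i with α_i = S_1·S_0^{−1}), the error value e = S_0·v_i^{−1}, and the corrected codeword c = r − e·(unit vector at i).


S = (7, 7, 7), error at position 4, error magnitude e = 1, c = [12, 2, 6, 5, 1].

Step 1: column multipliers v_i = (∏_{j≠i}(α_i − α_j))^{−1} mod 13.
  i = 1 (α = 3): (3−2)(3−5)(3−1)(3−11) = 1·(−2)·2·(−8) = 32 ≡ 6, so v_1 = 6^{−1} = 11 (mod 13).
  i = 2 (α = 2): (2−3)(2−5)(2−1)(2−11) = (−1)·(−3)·1·(−9) = −27 ≡ 12, so v_2 = 12^{−1} = 12 (mod 13).
  i = 3 (α = 5): (5−3)(5−2)(5−1)(5−11) = 2·3·4·(−6) = −144 ≡ 12, so v_3 = 12^{−1} = 12 (mod 13).
  i = 4 (α = 1): (1−3)(1−2)(1−5)(1−11) = (−2)·(−1)·(−4)·(−10) = 80 ≡ 2, so v_4 = 2^{−1} = 7 (mod 13).
  i = 5 (α = 11): (11−3)(11−2)(11−5)(11−1) = 8·9·6·10 = 4320 ≡ 4, so v_5 = 4^{−1} = 10 (mod 13).
  v = [11, 12, 12, 7, 10].
Step 2: syndromes of r = [12, 2, 6, 6, 1] (all sums mod 13).
  S_0 = Σ v_i r_i = 11·12 + 12·2 + 12·6 + 7·6 + 10·1 = 280 ≡ 7.
  S_1 = Σ v_i α_i r_i = 11·3·12 + 12·2·2 + 12·5·6 + 7·1·6 + 10·11·1 = 956 ≡ 7.
  α_i^2 mod 13 = [9, 4, 12, 1, 4].
  S_2 = Σ v_i α_i^2 r_i = 11·9·12 + 12·4·2 + 12·12·6 + 7·1·6 + 10·4·1 = 2230 ≡ 7.
  S = (7, 7, 7) ≠ 0, so r is not a codeword (an error is present).
Step 3: locate the error. For a single error e at position i, S_ℓ = v_i·e·α_i^ℓ, so α_err = S_1/S_0.
  S_0^{−1} = 7^{−1} = 2 (mod 13), so α_err = 7·2 = 14 ≡ 1 = α_4. Error position i = 4.
  Consistency check: S_2/S_1 = 7·2 = 14 ≡ 1 = α_err ✓ (single-error assumption holds).
Step 4: error magnitude e = S_0/v_4 = S_0·∏_{j≠4}(α_4 − α_j) = 7·2 = 14 ≡ 1 (mod 13).
Step 5: correct position 4: c_4 = r_4 − e = 6 − 1 ≡ 5 (mod 13). Hence c = [12, 2, 6, 5, 1].
  Check: interpolating c through the α_i gives m(x) = 8 + 10·x (degree < 2) with m(α_i) = c_i for every i, so c is indeed a codeword.


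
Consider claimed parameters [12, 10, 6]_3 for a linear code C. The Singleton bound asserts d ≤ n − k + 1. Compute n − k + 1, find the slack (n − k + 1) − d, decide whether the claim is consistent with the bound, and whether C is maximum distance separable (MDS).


Singleton RHS = n − k + 1 = 3, slack = -3, bound violated (no such code; not MDS).

Singleton bound: d ≤ n − k + 1.
Here n = 12, k = 10, so n − k + 1 = 3.
Given d = 6, check d ≤ 3: NO.
Slack = (n − k + 1) − d = -3.
The slack is negative: d = 6 exceeds n − k + 1 = 3 by 3, so the Singleton bound is violated and no linear [12, 10, 6]_3 code can exist. In particular it is not MDS (MDS requires d = n − k + 1 exactly).
Description: the claimed parameters are [12, 10, 6]_3; such a code would be impossible (violates the Singleton bound).


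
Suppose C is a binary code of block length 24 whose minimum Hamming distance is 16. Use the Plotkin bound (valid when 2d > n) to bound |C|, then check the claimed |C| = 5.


Plotkin bound M ≤ 4; given |C| = 5 > bound (violated).

Check applicability: 2d = 32, n = 24.
2d − n = 8 > 0, so Plotkin applies.
Compute d/(2d−n) = 16/8 ≈ 2.0000.
⌊d/(2d−n)⌋ = 2.
Plotkin bound: M ≤ 2·2 = 4.
Given |C| = 5, check: VIOLATED.
This |C| is above the Plotkin bound, so no binary code with n = 24, d = 16 and 5 codewords exists.


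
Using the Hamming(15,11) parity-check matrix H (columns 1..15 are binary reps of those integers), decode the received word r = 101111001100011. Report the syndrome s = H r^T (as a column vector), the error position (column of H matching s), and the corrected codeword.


s = (0, 1, 1, 1)^T, error position = 7, corrected codeword c = 101111101100011

Compute s = H r^T mod 2 one row at a time:
  s_1 = 0 + 1 + 1 + 0 + 0 + 0 + 1 + 1 = 4 ≡ 0 (mod 2).
  s_2 = 1 + 1 + 1 + 0 + 0 + 0 + 1 + 1 = 5 ≡ 1 (mod 2).
  s_3 = 0 + 1 + 1 + 0 + 1 + 0 + 1 + 1 = 5 ≡ 1 (mod 2).
  s_4 = 1 + 1 + 1 + 0 + 1 + 0 + 0 + 1 = 5 ≡ 1 (mod 2).
s = (0, 1, 1, 1)^T — this equals column 7 of H (binary 0111), so error is at position 7.
Correct: flip bit 7 of r = 101111001100011 to get c = 101111101100011.


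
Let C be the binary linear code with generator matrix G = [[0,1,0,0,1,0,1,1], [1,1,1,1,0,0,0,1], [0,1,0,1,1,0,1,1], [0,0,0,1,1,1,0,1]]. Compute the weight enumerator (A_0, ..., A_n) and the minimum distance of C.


Weight distribution: A_0 = 1, A_1 = 1, A_3 = 2, A_4 = 5, A_5 = 5, A_6 = 2. Minimum distance d = 1.

Enumerate all 2^4 = 16 messages m ∈ F_2^4.
For each, compute codeword c = mG in F_2^8, then tally its weight.
  m = 0000 → c = 00000000, weight = 0.
  m = 1000 → c = 01001011, weight = 4.
  m = 0100 → c = 11110001, weight = 5.
  m = 1100 → c = 10111010, weight = 5.
  m = 0010 → c = 01011011, weight = 5.
  m = 1010 → c = 00010000, weight = 1.
  m = 0110 → c = 10101010, weight = 4.
  m = 1110 → c = 11100001, weight = 4.
  m = 0001 → c = 00011101, weight = 4.
  m = 1001 → c = 01010110, weight = 4.
  m = 0101 → c = 11101100, weight = 5.
  m = 1101 → c = 10100111, weight = 5.
  m = 0011 → c = 01000110, weight = 3.
  m = 1011 → c = 00001101, weight = 3.
  m = 0111 → c = 10110111, weight = 6.
  m = 1111 → c = 11111100, weight = 6.
Tally weights:
  weight 0: 1 codewords.
  weight 1: 1 codewords.
  weight 3: 2 codewords.
  weight 4: 5 codewords.
  weight 5: 5 codewords.
  weight 6: 2 codewords.
Minimum distance d = smallest w > 0 with A_w > 0 = 1.
Sanity: Σ A_w = 16 = 2^4 = 16 ✓.


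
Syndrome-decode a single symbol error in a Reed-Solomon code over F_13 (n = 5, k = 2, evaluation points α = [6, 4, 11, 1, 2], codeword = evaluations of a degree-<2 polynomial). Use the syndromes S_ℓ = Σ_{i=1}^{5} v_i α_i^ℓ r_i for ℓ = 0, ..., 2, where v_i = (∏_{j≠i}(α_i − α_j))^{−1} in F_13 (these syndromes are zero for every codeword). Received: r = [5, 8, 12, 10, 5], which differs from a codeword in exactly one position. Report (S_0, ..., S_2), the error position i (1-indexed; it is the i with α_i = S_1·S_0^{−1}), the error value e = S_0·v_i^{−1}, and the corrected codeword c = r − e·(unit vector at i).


S = (9, 2, 12), error at position 1, error magnitude e = 7, c = [11, 8, 12, 10, 5].

Step 1: column multipliers v_i = (∏_{j≠i}(α_i − α_j))^{−1} mod 13.
  i = 1 (α = 6): (6−4)(6−11)(6−1)(6−2) = 2·(−5)·5·4 = −200 ≡ 8, so v_1 = 8^{−1} = 5 (mod 13).
  i = 2 (α = 4): (4−6)(4−11)(4−1)(4−2) = (−2)·(−7)·3·2 = 84 ≡ 6, so v_2 = 6^{−1} = 11 (mod 13).
  i = 3 (α = 11): (11−6)(11−4)(11−1)(11−2) = 5·7·10·9 = 3150 ≡ 4, so v_3 = 4^{−1} = 10 (mod 13).
  i = 4 (α = 1): (1−6)(1−4)(1−11)(1−2) = (−5)·(−3)·(−10)·(−1) = 150 ≡ 7, so v_4 = 7^{−1} = 2 (mod 13).
  i = 5 (α = 2): (2−6)(2−4)(2−11)(2−1) = (−4)·(−2)·(−9)·1 = −72 ≡ 6, so v_5 = 6^{−1} = 11 (mod 13).
  v = [5, 11, 10, 2, 11].
Step 2: syndromes of r = [5, 8, 12, 10, 5] (all sums mod 13).
  S_0 = Σ v_i r_i = 5·5 + 11·8 + 10·12 + 2·10 + 11·5 = 308 ≡ 9.
  S_1 = Σ v_i α_i r_i = 5·6·5 + 11·4·8 + 10·11·12 + 2·1·10 + 11·2·5 = 1952 ≡ 2.
  α_i^2 mod 13 = [10, 3, 4, 1, 4].
  S_2 = Σ v_i α_i^2 r_i = 5·10·5 + 11·3·8 + 10·4·12 + 2·1·10 + 11·4·5 = 1234 ≡ 12.
  S = (9, 2, 12) ≠ 0, so r is not a codeword (an error is present).
Step 3: locate the error. For a single error e at position i, S_ℓ = v_i·e·α_i^ℓ, so α_err = S_1/S_0.
  S_0^{−1} = 9^{−1} = 3 (mod 13), so α_err = 2·3 = 6 ≡ 6 = α_1. Error position i = 1.
  Consistency check: S_2/S_1 = 12·7 = 84 ≡ 6 = α_err ✓ (single-error assumption holds).
Step 4: error magnitude e = S_0/v_1 = S_0·∏_{j≠1}(α_1 − α_j) = 9·8 = 72 ≡ 7 (mod 13).
Step 5: correct position 1: c_1 = r_1 − e = 5 − 7 ≡ 11 (mod 13). Hence c = [11, 8, 12, 10, 5].
  Check: interpolating c through the α_i gives m(x) = 2 + 8·x (degree < 2) with m(α_i) = c_i for every i, so c is indeed a codeword.


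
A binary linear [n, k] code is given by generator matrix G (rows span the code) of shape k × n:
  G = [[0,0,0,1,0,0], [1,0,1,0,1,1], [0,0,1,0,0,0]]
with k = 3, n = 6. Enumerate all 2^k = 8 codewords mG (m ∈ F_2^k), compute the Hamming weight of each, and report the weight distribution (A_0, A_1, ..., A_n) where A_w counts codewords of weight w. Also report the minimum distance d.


Weight distribution: A_0 = 1, A_1 = 2, A_2 = 1, A_3 = 1, A_4 = 2, A_5 = 1. Minimum distance d = 1.

Enumerate all 2^3 = 8 messages m ∈ F_2^3.
For each, compute codeword c = mG in F_2^6, then tally its weight.
  m = 000 → c = 000000, weight = 0.
  m = 100 → c = 000100, weight = 1.
  m = 010 → c = 101011, weight = 4.
  m = 110 → c = 101111, weight = 5.
  m = 001 → c = 001000, weight = 1.
  m = 101 → c = 001100, weight = 2.
  m = 011 → c = 100011, weight = 3.
  m = 111 → c = 100111, weight = 4.
Tally weights:
  weight 0: 1 codewords.
  weight 1: 2 codewords.
  weight 2: 1 codewords.
  weight 3: 1 codewords.
  weight 4: 2 codewords.
  weight 5: 1 codewords.
Minimum distance d = smallest w > 0 with A_w > 0 = 1.
Sanity: Σ A_w = 8 = 2^3 = 8 ✓.


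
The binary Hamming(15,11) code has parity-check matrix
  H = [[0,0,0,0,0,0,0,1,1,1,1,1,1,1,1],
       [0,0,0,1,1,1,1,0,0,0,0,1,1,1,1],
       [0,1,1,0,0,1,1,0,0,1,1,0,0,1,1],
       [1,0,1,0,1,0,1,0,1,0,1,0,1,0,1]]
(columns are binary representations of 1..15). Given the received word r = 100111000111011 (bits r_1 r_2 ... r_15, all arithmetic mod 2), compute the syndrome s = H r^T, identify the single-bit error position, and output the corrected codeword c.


s = (1, 0, 1, 0)^T, error position = 10, corrected codeword c = 100111000011011

Compute s = H r^T mod 2 one row at a time:
  s_1 = 0 + 0 + 1 + 1 + 1 + 0 + 1 + 1 = 5 ≡ 1 (mod 2).
  s_2 = 1 + 1 + 1 + 0 + 1 + 0 + 1 + 1 = 6 ≡ 0 (mod 2).
  s_3 = 0 + 0 + 1 + 0 + 1 + 1 + 1 + 1 = 5 ≡ 1 (mod 2).
  s_4 = 1 + 0 + 1 + 0 + 0 + 1 + 0 + 1 = 4 ≡ 0 (mod 2).
s = (1, 0, 1, 0)^T — this equals column 10 of H (binary 1010), so error is at position 10.
Correct: flip bit 10 of r = 100111000111011 to get c = 100111000011011.


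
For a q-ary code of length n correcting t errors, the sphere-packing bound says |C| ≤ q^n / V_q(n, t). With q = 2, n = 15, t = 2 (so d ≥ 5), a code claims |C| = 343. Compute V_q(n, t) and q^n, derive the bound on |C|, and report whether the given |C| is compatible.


V_q(n, t) = 121, q^n = 32768, Hamming bound = 270, |C| = 343 > bound (violated).

Step 1: Compute V_q(n, t) = Σ_{j=0}^2 C(n, j) (q−1)^j.
  j = 0: C(15,0)·(1)^0 = 1·1 = 1.
  j = 1: C(15,1)·(1)^1 = 15·1 = 15.
  j = 2: C(15,2)·(1)^2 = 105·1 = 105.
  V_q(n, t) = 1 + 15 + 105 = 121.
Step 2: q^n = 2^15 = 32768.
Step 3: Hamming bound ⌊q^n / V_q(n,t)⌋ = ⌊32768/121⌋ = 270.
Step 4: Compare |C| = 343 to 270: violated.
The claimed |C| lies above the Hamming bound, so no 2-ary code of length 15 with d ≥ 5 can have 343 codewords.


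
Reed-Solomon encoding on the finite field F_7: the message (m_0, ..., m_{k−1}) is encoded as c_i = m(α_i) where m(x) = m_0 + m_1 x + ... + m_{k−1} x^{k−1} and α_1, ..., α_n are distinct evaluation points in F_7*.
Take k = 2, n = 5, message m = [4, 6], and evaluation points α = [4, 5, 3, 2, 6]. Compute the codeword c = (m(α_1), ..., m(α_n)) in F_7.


c = [0, 6, 1, 2, 5]

Message polynomial: m(x) = 4 + 6·x (mod 7).
For each evaluation point α_i, compute m(α_i) mod 7:
  α_1 = 4: Horner steps 6 → 0, so m(4) = 0.
  α_2 = 5: Horner steps 6 → 6, so m(5) = 6.
  α_3 = 3: Horner steps 6 → 1, so m(3) = 1.
  α_4 = 2: Horner steps 6 → 2, so m(2) = 2.
  α_5 = 6: Horner steps 6 → 5, so m(6) = 5.
Codeword c = [0, 6, 1, 2, 5] ∈ F_7^5.


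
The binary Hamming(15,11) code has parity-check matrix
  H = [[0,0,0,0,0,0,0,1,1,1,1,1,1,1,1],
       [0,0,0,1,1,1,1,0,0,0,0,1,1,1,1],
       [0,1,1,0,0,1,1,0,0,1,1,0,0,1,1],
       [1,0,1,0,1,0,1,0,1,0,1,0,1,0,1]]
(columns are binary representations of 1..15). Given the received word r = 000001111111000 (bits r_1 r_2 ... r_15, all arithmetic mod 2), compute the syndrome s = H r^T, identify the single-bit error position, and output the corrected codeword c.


s = (1, 1, 0, 1)^T, error position = 13, corrected codeword c = 000001111111100

Compute s = H r^T mod 2 one row at a time:
  s_1 = 1 + 1 + 1 + 1 + 1 + 0 + 0 + 0 = 5 ≡ 1 (mod 2).
  s_2 = 0 + 0 + 1 + 1 + 1 + 0 + 0 + 0 = 3 ≡ 1 (mod 2).
  s_3 = 0 + 0 + 1 + 1 + 1 + 1 + 0 + 0 = 4 ≡ 0 (mod 2).
  s_4 = 0 + 0 + 0 + 1 + 1 + 1 + 0 + 0 = 3 ≡ 1 (mod 2).
s = (1, 1, 0, 1)^T — this equals column 13 of H (binary 1101), so error is at position 13.
Correct: flip bit 13 of r = 000001111111000 to get c = 000001111111100.


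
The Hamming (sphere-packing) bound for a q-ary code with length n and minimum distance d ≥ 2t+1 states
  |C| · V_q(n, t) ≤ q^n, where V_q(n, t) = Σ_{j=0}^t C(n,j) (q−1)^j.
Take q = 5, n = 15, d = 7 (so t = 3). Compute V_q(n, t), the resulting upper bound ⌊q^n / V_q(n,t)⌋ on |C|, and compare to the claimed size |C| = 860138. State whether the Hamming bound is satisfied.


V_q(n, t) = 30861, q^n = 30517578125, Hamming bound = 988871, |C| = 860138 ≤ bound (satisfied).

Step 1: Compute V_q(n, t) = Σ_{j=0}^3 C(n, j) (q−1)^j.
  j = 0: C(15,0)·(4)^0 = 1·1 = 1.
  j = 1: C(15,1)·(4)^1 = 15·4 = 60.
  j = 2: C(15,2)·(4)^2 = 105·16 = 1680.
  j = 3: C(15,3)·(4)^3 = 455·64 = 29120.
  V_q(n, t) = 1 + 60 + 1680 + 29120 = 30861.
Step 2: q^n = 5^15 = 30517578125.
Step 3: Hamming bound ⌊q^n / V_q(n,t)⌋ = ⌊30517578125/30861⌋ = 988871.
Step 4: Compare |C| = 860138 to 988871: satisfied.
The claimed |C| lies below the Hamming bound.


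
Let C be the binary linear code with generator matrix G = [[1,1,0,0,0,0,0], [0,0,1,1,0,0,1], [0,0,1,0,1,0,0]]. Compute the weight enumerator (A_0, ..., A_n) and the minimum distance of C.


Weight distribution: A_0 = 1, A_2 = 2, A_3 = 2, A_4 = 1, A_5 = 2. Minimum distance d = 2.

Enumerate all 2^3 = 8 messages m ∈ F_2^3.
For each, compute codeword c = mG in F_2^7, then tally its weight.
  m = 000 → c = 0000000, weight = 0.
  m = 100 → c = 1100000, weight = 2.
  m = 010 → c = 0011001, weight = 3.
  m = 110 → c = 1111001, weight = 5.
  m = 001 → c = 0010100, weight = 2.
  m = 101 → c = 1110100, weight = 4.
  m = 011 → c = 0001101, weight = 3.
  m = 111 → c = 1101101, weight = 5.
Tally weights:
  weight 0: 1 codewords.
  weight 2: 2 codewords.
  weight 3: 2 codewords.
  weight 4: 1 codewords.
  weight 5: 2 codewords.
Minimum distance d = smallest w > 0 with A_w > 0 = 2.
Sanity: Σ A_w = 8 = 2^3 = 8 ✓.
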